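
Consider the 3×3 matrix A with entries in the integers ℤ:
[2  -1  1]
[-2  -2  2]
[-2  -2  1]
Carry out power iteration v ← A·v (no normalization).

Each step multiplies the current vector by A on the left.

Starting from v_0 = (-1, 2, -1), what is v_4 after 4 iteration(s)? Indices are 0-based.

v_4 = (-45, 0, -9)

v_0 = (-1, 2, -1).
v_1 = A·v_0 = (-5, -4, -3).
v_2 = A·v_1 = (-9, 12, 15).
v_3 = A·v_2 = (-15, 24, 9).
v_4 = A·v_3 = (-45, 0, -9).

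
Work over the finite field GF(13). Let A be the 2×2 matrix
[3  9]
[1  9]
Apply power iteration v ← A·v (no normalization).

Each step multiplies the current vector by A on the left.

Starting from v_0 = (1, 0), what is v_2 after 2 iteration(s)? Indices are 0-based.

v_0 = (1, 0).
v_1 = A·v_0 = (3, 1).
v_2 = A·v_1 = (5, 12).

v_2 = (5, 12)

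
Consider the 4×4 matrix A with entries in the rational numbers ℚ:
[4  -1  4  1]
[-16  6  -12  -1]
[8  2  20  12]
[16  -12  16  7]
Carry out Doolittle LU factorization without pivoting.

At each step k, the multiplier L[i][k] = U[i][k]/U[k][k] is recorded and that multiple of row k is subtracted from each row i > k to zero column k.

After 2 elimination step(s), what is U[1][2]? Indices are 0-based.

Step 1: pivot at (0,0) is 4.
  row1 ← row1 − (-4)·row0  ⇒  L[1][0]=-4, U row1=(0, 2, 4, 3)
  row2 ← row2 − (2)·row0  ⇒  L[2][0]=2, U row2=(0, 4, 12, 10)
  row3 ← row3 − (4)·row0  ⇒  L[3][0]=4, U row3=(0, -8, 0, 3)
Step 2: pivot at (1,1) is 2.
  row2 ← row2 − (2)·row1  ⇒  L[2][1]=2, U row2=(0, 0, 4, 4)
  row3 ← row3 − (-4)·row1  ⇒  L[3][1]=-4, U row3=(0, 0, 16, 15)

U[1][2] = 4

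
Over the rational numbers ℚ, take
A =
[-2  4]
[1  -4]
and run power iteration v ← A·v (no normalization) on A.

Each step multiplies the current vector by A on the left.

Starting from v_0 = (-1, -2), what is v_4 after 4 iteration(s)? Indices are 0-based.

v_0 = (-1, -2).
v_1 = A·v_0 = (-6, 7).
v_2 = A·v_1 = (40, -34).
v_3 = A·v_2 = (-216, 176).
v_4 = A·v_3 = (1136, -920).

v_4 = (1136, -920)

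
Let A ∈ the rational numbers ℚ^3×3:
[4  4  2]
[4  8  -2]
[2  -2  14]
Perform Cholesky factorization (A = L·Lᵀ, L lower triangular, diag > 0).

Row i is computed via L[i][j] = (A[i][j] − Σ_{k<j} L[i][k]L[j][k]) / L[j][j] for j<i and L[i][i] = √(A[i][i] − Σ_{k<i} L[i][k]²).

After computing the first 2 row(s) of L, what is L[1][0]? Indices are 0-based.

L[1][0] = 2

Step 1: L[0][0] = √(4) = 2.
  L[1][0] = (4) / L[0][0] = 2.
Step 2: L[1][1] = √(4) = 2.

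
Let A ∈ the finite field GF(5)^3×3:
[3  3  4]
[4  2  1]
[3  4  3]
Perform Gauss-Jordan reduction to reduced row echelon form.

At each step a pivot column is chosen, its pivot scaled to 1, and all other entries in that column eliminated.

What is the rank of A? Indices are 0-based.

rank = 3

pivot(0,0)=3: scale R0 → (1, 1, 3)
  clear (1,0): R1 −= (4)R0 → (0, 3, 4)
  clear (2,0): R2 −= (3)R0 → (0, 1, 4)
pivot(1,1)=3: scale R1 → (0, 1, 3)
  clear (0,1): R0 −= (1)R1 → (1, 0, 0)
  clear (2,1): R2 −= (1)R1 → (0, 0, 1)
pivot(2,2)=1: scale R2 → (0, 0, 1)
  clear (1,2): R1 −= (3)R2 → (0, 1, 0)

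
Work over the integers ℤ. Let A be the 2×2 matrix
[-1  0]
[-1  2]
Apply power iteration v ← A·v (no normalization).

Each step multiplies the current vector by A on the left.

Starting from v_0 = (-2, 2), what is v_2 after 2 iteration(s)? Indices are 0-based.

v_2 = (-2, 10)

v_0 = (-2, 2).
v_1 = A·v_0 = (2, 6).
v_2 = A·v_1 = (-2, 10).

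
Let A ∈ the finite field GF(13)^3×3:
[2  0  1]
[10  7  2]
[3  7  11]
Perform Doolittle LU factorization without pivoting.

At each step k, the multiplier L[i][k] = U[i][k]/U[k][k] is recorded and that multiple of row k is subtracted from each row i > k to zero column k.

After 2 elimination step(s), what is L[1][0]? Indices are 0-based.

Step 1: pivot at (0,0) is 2.
  row1 ← row1 − (5)·row0  ⇒  L[1][0]=5, U row1=(0, 7, 10)
  row2 ← row2 − (8)·row0  ⇒  L[2][0]=8, U row2=(0, 7, 3)
Step 2: pivot at (1,1) is 7.
  row2 ← row2 − (1)·row1  ⇒  L[2][1]=1, U row2=(0, 0, 6)

L[1][0] = 5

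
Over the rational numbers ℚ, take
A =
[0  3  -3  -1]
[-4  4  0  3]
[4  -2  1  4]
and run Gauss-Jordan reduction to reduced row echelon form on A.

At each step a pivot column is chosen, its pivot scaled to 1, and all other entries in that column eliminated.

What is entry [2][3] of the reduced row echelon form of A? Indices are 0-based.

M[2][3] = 23/9

[1] R0 <-> R1
[1] R0 /= -4  ⇒  (1, -1, 0, -3/4)
     R2 -= 4·R0  ⇒  (0, 2, 1, 7)
[2] R1 /= 3  ⇒  (0, 1, -1, -1/3)
     R0 -= -1·R1  ⇒  (1, 0, -1, -13/12)
     R2 -= 2·R1  ⇒  (0, 0, 3, 23/3)
[3] R2 /= 3  ⇒  (0, 0, 1, 23/9)
     R0 -= -1·R2  ⇒  (1, 0, 0, 53/36)
     R1 -= -1·R2  ⇒  (0, 1, 0, 20/9)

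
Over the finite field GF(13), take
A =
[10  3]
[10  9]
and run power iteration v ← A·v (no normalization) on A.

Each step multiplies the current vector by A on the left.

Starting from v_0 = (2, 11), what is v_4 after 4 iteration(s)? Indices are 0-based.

v_0 = (2, 11).
v_1 = A·v_0 = (1, 2).
v_2 = A·v_1 = (3, 2).
v_3 = A·v_2 = (10, 9).
v_4 = A·v_3 = (10, 12).

v_4 = (10, 12)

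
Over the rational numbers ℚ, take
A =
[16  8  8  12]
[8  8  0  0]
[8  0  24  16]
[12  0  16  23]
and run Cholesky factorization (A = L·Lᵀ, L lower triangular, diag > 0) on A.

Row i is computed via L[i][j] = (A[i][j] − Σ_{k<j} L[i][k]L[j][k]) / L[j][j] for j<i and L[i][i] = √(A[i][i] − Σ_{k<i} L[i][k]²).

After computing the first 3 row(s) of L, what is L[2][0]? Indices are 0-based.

Step 1: L[0][0] = √(16) = 4.
  L[1][0] = (8) / L[0][0] = 2.
Step 2: L[1][1] = √(4) = 2.
  L[2][0] = (8) / L[0][0] = 2.
  L[2][1] = (-4) / L[1][1] = -2.
Step 3: L[2][2] = √(16) = 4.

L[2][0] = 2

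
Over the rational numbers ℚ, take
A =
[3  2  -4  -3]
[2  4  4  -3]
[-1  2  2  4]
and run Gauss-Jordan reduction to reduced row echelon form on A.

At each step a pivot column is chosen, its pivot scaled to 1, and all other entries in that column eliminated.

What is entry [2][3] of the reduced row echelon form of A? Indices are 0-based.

step 1: normalize row 0 (÷3) = (1, 2/3, -4/3, -1)
  row 1: subtract 2×row0 = (0, 8/3, 20/3, -1)
  row 2: subtract -1×row0 = (0, 8/3, 2/3, 3)
step 2: normalize row 1 (÷8/3) = (0, 1, 5/2, -3/8)
  row 0: subtract 2/3×row1 = (1, 0, -3, -3/4)
  row 2: subtract 8/3×row1 = (0, 0, -6, 4)
step 3: normalize row 2 (÷-6) = (0, 0, 1, -2/3)
  row 0: subtract -3×row2 = (1, 0, 0, -11/4)
  row 1: subtract 5/2×row2 = (0, 1, 0, 31/24)

M[2][3] = -2/3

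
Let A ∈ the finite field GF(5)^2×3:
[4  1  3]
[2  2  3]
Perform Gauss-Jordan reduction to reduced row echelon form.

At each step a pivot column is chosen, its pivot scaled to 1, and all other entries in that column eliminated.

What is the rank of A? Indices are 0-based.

rank = 2

[1] R0 /= 4  ⇒  (1, 4, 2)
     R1 -= 2·R0  ⇒  (0, 4, 4)
[2] R1 /= 4  ⇒  (0, 1, 1)
     R0 -= 4·R1  ⇒  (1, 0, 3)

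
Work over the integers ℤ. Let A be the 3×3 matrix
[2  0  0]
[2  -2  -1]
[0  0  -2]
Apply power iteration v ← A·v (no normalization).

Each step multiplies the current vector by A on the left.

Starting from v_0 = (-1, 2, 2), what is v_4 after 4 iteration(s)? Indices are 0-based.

v_4 = (-16, 96, 32)

v_0 = (-1, 2, 2).
v_1 = A·v_0 = (-2, -8, -4).
v_2 = A·v_1 = (-4, 16, 8).
v_3 = A·v_2 = (-8, -48, -16).
v_4 = A·v_3 = (-16, 96, 32).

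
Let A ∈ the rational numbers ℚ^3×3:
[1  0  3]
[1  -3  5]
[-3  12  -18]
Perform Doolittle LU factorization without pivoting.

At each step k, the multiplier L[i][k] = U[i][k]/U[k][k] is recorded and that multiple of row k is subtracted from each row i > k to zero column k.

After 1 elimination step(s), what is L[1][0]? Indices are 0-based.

[col 0] pivot 1
  R1 -= 1*R0 → (0, -3, 2)  (L[1][0] := 1)
  R2 -= -3*R0 → (0, 12, -9)  (L[2][0] := -3)

L[1][0] = 1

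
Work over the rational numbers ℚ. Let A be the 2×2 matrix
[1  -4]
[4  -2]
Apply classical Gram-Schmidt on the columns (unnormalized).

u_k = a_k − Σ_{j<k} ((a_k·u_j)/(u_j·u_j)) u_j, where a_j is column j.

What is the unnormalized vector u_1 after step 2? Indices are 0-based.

u_1 = (-56/17, 14/17)

Step 1: u_0 = a_0 = (1, 4).
Step 2: u_1 = a_1 − (-12/17)·u_0 = (-56/17, 14/17).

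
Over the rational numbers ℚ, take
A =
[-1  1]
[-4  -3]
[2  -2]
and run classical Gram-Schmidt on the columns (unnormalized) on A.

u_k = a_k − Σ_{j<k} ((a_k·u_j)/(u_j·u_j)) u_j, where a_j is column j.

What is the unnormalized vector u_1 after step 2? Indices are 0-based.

Step 1: u_0 = a_0 = (-1, -4, 2).
Step 2: u_1 = a_1 − (1/3)·u_0 = (4/3, -5/3, -8/3).

u_1 = (4/3, -5/3, -8/3)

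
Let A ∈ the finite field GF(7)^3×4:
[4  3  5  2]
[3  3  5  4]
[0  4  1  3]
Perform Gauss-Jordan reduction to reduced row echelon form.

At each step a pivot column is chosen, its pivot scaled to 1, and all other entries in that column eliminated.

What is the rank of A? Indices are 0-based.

[1] R0 /= 4  ⇒  (1, 6, 3, 4)
     R1 -= 3·R0  ⇒  (0, 6, 3, 6)
[2] R1 /= 6  ⇒  (0, 1, 4, 1)
     R0 -= 6·R1  ⇒  (1, 0, 0, 5)
     R2 -= 4·R1  ⇒  (0, 0, 6, 6)
[3] R2 /= 6  ⇒  (0, 0, 1, 1)
     R1 -= 4·R2  ⇒  (0, 1, 0, 4)

rank = 3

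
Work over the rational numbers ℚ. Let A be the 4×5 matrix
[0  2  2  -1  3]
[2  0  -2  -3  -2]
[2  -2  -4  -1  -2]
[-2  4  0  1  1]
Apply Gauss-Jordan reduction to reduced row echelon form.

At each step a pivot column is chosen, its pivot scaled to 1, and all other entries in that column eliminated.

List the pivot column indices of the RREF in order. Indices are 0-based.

pivot columns: 0, 1, 2, 3

step 1: exchange rows 0,1
step 1: normalize row 0 (÷2) = (1, 0, -1, -3/2, -1)
  row 2: subtract 2×row0 = (0, -2, -2, 2, 0)
  row 3: subtract -2×row0 = (0, 4, -2, -2, -1)
step 2: normalize row 1 (÷2) = (0, 1, 1, -1/2, 3/2)
  row 2: subtract -2×row1 = (0, 0, 0, 1, 3)
  row 3: subtract 4×row1 = (0, 0, -6, 0, -7)
step 3: exchange rows 2,3
step 3: normalize row 2 (÷-6) = (0, 0, 1, 0, 7/6)
  row 0: subtract -1×row2 = (1, 0, 0, -3/2, 1/6)
  row 1: subtract 1×row2 = (0, 1, 0, -1/2, 1/3)
step 4: normalize row 3 (÷1) = (0, 0, 0, 1, 3)
  row 0: subtract -3/2×row3 = (1, 0, 0, 0, 14/3)
  row 1: subtract -1/2×row3 = (0, 1, 0, 0, 11/6)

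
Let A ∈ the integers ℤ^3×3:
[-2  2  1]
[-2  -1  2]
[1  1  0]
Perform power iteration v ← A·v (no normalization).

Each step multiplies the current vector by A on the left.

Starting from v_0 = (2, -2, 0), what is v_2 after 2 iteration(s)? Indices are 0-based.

v_0 = (2, -2, 0).
v_1 = A·v_0 = (-8, -2, 0).
v_2 = A·v_1 = (12, 18, -10).

v_2 = (12, 18, -10)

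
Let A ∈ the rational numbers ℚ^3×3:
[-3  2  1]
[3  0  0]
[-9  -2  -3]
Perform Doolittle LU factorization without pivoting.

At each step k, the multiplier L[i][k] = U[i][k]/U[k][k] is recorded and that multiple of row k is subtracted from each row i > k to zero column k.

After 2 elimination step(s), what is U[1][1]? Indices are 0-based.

Step 1: pivot at (0,0) is -3.
  row1 ← row1 − (-1)·row0  ⇒  L[1][0]=-1, U row1=(0, 2, 1)
  row2 ← row2 − (3)·row0  ⇒  L[2][0]=3, U row2=(0, -8, -6)
Step 2: pivot at (1,1) is 2.
  row2 ← row2 − (-4)·row1  ⇒  L[2][1]=-4, U row2=(0, 0, -2)

U[1][1] = 2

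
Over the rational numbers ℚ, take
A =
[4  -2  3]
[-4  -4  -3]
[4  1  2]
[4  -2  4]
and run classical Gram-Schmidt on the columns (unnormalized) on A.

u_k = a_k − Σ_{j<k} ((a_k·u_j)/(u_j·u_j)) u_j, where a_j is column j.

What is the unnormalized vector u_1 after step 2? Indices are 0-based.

u_1 = (-9/4, -15/4, 3/4, -9/4)

Step 1: u_0 = a_0 = (4, -4, 4, 4).
Step 2: u_1 = a_1 − (1/16)·u_0 = (-9/4, -15/4, 3/4, -9/4).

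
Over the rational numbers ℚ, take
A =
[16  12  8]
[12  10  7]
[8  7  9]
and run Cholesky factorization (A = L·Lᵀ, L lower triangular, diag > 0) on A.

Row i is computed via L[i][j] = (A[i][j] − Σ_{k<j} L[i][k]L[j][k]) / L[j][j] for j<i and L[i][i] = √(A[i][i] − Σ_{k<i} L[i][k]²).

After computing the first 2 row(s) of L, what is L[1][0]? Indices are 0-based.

Step 1: L[0][0] = √(16) = 4.
  L[1][0] = (12) / L[0][0] = 3.
Step 2: L[1][1] = √(1) = 1.

L[1][0] = 3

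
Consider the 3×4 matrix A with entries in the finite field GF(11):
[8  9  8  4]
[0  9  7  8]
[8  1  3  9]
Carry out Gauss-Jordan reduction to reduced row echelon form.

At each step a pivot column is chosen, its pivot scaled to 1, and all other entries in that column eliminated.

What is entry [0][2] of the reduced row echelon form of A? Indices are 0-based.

M[0][2] = 7

[1] R0 /= 8  ⇒  (1, 8, 1, 6)
     R2 -= 8·R0  ⇒  (0, 3, 6, 5)
[2] R1 /= 9  ⇒  (0, 1, 2, 7)
     R0 -= 8·R1  ⇒  (1, 0, 7, 5)
     R2 -= 3·R1  ⇒  (0, 0, 0, 6)
column 2 empty below row 2
[3] R2 /= 6  ⇒  (0, 0, 0, 1)
     R0 -= 5·R2  ⇒  (1, 0, 7, 0)
     R1 -= 7·R2  ⇒  (0, 1, 2, 0)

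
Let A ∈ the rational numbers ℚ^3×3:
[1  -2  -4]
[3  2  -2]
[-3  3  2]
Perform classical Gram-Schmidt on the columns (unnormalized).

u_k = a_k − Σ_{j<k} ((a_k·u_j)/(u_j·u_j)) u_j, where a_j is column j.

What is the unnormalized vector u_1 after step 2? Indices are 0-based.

Step 1: u_0 = a_0 = (1, 3, -3).
Step 2: u_1 = a_1 − (-5/19)·u_0 = (-33/19, 53/19, 42/19).

u_1 = (-33/19, 53/19, 42/19)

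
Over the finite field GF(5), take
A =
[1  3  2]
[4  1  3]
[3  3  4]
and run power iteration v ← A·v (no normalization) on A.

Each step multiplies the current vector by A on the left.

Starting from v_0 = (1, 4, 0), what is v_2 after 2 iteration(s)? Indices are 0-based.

v_0 = (1, 4, 0).
v_1 = A·v_0 = (3, 3, 0).
v_2 = A·v_1 = (2, 0, 3).

v_2 = (2, 0, 3)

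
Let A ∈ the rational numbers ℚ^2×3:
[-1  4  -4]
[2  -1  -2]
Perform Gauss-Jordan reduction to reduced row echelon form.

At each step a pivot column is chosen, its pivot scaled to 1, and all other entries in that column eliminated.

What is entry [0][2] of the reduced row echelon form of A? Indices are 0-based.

M[0][2] = -12/7

[1] R0 /= -1  ⇒  (1, -4, 4)
     R1 -= 2·R0  ⇒  (0, 7, -10)
[2] R1 /= 7  ⇒  (0, 1, -10/7)
     R0 -= -4·R1  ⇒  (1, 0, -12/7)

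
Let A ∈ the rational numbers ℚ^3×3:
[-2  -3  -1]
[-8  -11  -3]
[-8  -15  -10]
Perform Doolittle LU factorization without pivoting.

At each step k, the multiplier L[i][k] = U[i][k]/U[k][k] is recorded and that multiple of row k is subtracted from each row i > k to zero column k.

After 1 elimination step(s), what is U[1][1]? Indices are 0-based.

k=0: U[0][0]=-2
  eliminate (1,0): mult=4, new row 1: (0, 1, 1); set L[1][0]=4
  eliminate (2,0): mult=4, new row 2: (0, -3, -6); set L[2][0]=4

U[1][1] = 1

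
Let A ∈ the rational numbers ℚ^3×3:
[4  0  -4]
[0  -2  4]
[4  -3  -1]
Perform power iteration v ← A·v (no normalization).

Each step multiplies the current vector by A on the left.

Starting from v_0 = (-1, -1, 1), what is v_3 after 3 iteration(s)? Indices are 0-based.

v_0 = (-1, -1, 1).
v_1 = A·v_0 = (-8, 6, -2).
v_2 = A·v_1 = (-24, -20, -48).
v_3 = A·v_2 = (96, -152, 12).

v_3 = (96, -152, 12)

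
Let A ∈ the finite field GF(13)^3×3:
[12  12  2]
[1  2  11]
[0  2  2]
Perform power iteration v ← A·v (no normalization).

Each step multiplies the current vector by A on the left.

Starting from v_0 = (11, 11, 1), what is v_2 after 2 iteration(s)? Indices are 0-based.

v_0 = (11, 11, 1).
v_1 = A·v_0 = (6, 5, 11).
v_2 = A·v_1 = (11, 7, 6).

v_2 = (11, 7, 6)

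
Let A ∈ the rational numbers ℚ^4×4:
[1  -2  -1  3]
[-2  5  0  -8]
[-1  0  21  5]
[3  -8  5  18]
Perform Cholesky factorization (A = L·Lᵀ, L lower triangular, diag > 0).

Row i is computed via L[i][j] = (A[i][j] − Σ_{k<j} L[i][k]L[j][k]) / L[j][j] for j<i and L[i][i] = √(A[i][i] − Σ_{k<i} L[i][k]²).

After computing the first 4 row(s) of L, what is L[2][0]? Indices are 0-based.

L[2][0] = -1

Step 1: L[0][0] = √(1) = 1.
  L[1][0] = (-2) / L[0][0] = -2.
Step 2: L[1][1] = √(1) = 1.
  L[2][0] = (-1) / L[0][0] = -1.
  L[2][1] = (-2) / L[1][1] = -2.
Step 3: L[2][2] = √(16) = 4.
  L[3][0] = (3) / L[0][0] = 3.
  L[3][1] = (-2) / L[1][1] = -2.
  L[3][2] = (4) / L[2][2] = 1.
Step 4: L[3][3] = √(4) = 2.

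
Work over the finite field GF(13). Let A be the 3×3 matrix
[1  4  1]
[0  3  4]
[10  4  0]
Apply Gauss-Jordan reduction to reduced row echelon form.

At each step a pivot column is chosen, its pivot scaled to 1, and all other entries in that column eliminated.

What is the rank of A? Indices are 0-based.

rank = 3

step 1: normalize row 0 (÷1) = (1, 4, 1)
  row 2: subtract 10×row0 = (0, 3, 3)
step 2: normalize row 1 (÷3) = (0, 1, 10)
  row 0: subtract 4×row1 = (1, 0, 0)
  row 2: subtract 3×row1 = (0, 0, 12)
step 3: normalize row 2 (÷12) = (0, 0, 1)
  row 1: subtract 10×row2 = (0, 1, 0)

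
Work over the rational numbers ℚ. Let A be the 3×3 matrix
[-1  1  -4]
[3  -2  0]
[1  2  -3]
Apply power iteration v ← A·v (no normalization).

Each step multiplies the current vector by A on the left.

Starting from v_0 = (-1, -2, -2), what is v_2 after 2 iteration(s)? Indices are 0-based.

v_2 = (-10, 19, 6)

v_0 = (-1, -2, -2).
v_1 = A·v_0 = (7, 1, 1).
v_2 = A·v_1 = (-10, 19, 6).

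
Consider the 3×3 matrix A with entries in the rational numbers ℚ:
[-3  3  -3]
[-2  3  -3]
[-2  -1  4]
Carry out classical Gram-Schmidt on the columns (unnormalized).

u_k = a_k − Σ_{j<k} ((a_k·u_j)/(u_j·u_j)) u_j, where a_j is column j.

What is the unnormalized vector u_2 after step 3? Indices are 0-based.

u_2 = (-36/77, 81/154, 27/154)

Step 1: u_0 = a_0 = (-3, -2, -2).
Step 2: u_1 = a_1 − (-13/17)·u_0 = (12/17, 25/17, -43/17).
Step 3: u_2 = a_2 − (7/17)·u_0 − (-283/154)·u_1 = (-36/77, 81/154, 27/154).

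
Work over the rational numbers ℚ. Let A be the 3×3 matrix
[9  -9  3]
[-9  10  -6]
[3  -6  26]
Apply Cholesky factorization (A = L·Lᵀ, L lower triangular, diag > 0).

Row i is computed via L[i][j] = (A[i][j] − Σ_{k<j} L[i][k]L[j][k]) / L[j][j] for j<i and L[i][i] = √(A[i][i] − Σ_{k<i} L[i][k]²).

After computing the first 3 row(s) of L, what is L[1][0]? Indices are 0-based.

L[1][0] = -3

Step 1: L[0][0] = √(9) = 3.
  L[1][0] = (-9) / L[0][0] = -3.
Step 2: L[1][1] = √(1) = 1.
  L[2][0] = (3) / L[0][0] = 1.
  L[2][1] = (-3) / L[1][1] = -3.
Step 3: L[2][2] = √(16) = 4.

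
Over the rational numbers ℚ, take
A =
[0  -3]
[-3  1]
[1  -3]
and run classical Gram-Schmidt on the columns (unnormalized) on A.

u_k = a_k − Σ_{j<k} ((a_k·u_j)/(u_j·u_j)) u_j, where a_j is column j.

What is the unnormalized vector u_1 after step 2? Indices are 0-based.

u_1 = (-3, -4/5, -12/5)

Step 1: u_0 = a_0 = (0, -3, 1).
Step 2: u_1 = a_1 − (-3/5)·u_0 = (-3, -4/5, -12/5).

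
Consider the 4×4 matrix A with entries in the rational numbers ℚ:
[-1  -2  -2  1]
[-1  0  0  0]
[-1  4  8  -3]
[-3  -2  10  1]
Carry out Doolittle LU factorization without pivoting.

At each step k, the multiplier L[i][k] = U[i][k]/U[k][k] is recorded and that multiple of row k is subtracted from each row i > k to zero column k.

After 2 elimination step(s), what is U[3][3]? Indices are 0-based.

[col 0] pivot -1
  R1 -= 1*R0 → (0, 2, 2, -1)  (L[1][0] := 1)
  R2 -= 1*R0 → (0, 6, 10, -4)  (L[2][0] := 1)
  R3 -= 3*R0 → (0, 4, 16, -2)  (L[3][0] := 3)
[col 1] pivot 2
  R2 -= 3*R1 → (0, 0, 4, -1)  (L[2][1] := 3)
  R3 -= 2*R1 → (0, 0, 12, 0)  (L[3][1] := 2)

U[3][3] = 0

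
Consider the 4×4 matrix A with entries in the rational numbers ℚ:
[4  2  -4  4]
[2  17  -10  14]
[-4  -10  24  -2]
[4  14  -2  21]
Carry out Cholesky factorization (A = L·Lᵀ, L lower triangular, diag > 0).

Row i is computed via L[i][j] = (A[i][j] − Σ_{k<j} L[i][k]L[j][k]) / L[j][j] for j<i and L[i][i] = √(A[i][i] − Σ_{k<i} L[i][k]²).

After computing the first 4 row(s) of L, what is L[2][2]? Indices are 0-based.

L[2][2] = 4

Step 1: L[0][0] = √(4) = 2.
  L[1][0] = (2) / L[0][0] = 1.
Step 2: L[1][1] = √(16) = 4.
  L[2][0] = (-4) / L[0][0] = -2.
  L[2][1] = (-8) / L[1][1] = -2.
Step 3: L[2][2] = √(16) = 4.
  L[3][0] = (4) / L[0][0] = 2.
  L[3][1] = (12) / L[1][1] = 3.
  L[3][2] = (8) / L[2][2] = 2.
Step 4: L[3][3] = √(4) = 2.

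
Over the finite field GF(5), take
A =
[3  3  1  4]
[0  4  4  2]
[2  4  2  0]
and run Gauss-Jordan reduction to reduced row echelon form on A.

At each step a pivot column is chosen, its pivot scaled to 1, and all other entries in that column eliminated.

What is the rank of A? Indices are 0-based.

[1] R0 /= 3  ⇒  (1, 1, 2, 3)
     R2 -= 2·R0  ⇒  (0, 2, 3, 4)
[2] R1 /= 4  ⇒  (0, 1, 1, 3)
     R0 -= 1·R1  ⇒  (1, 0, 1, 0)
     R2 -= 2·R1  ⇒  (0, 0, 1, 3)
[3] R2 /= 1  ⇒  (0, 0, 1, 3)
     R0 -= 1·R2  ⇒  (1, 0, 0, 2)
     R1 -= 1·R2  ⇒  (0, 1, 0, 0)

rank = 3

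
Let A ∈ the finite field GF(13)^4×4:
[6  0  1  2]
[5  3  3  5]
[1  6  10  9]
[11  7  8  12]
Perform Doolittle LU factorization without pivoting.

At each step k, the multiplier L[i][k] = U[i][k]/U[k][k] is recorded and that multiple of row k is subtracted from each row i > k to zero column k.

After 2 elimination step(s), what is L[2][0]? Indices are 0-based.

k=0: U[0][0]=6
  eliminate (1,0): mult=3, new row 1: (0, 3, 0, 12); set L[1][0]=3
  eliminate (2,0): mult=11, new row 2: (0, 6, 12, 0); set L[2][0]=11
  eliminate (3,0): mult=4, new row 3: (0, 7, 4, 4); set L[3][0]=4
k=1: U[1][1]=3
  eliminate (2,1): mult=2, new row 2: (0, 0, 12, 2); set L[2][1]=2
  eliminate (3,1): mult=11, new row 3: (0, 0, 4, 2); set L[3][1]=11

L[2][0] = 11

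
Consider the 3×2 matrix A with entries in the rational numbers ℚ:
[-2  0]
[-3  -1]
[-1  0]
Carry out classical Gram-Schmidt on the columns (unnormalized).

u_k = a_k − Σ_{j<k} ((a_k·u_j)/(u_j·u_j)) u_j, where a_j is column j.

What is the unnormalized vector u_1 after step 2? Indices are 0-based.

u_1 = (3/7, -5/14, 3/14)

Step 1: u_0 = a_0 = (-2, -3, -1).
Step 2: u_1 = a_1 − (3/14)·u_0 = (3/7, -5/14, 3/14).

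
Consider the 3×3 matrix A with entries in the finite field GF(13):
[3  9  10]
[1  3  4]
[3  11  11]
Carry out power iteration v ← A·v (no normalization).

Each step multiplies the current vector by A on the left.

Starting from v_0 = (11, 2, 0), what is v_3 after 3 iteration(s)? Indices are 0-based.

v_0 = (11, 2, 0).
v_1 = A·v_0 = (12, 4, 3).
v_2 = A·v_1 = (11, 10, 9).
v_3 = A·v_2 = (5, 12, 8).

v_3 = (5, 12, 8)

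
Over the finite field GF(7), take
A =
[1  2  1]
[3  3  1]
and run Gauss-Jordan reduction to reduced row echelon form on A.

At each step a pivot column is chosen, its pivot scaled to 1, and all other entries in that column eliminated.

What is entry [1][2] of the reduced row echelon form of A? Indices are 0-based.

pivot(0,0)=1: scale R0 → (1, 2, 1)
  clear (1,0): R1 −= (3)R0 → (0, 4, 5)
pivot(1,1)=4: scale R1 → (0, 1, 3)
  clear (0,1): R0 −= (2)R1 → (1, 0, 2)

M[1][2] = 3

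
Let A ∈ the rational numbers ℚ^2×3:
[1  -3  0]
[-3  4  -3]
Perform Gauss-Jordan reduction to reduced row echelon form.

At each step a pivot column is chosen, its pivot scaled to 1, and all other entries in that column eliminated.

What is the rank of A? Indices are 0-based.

rank = 2

[1] R0 /= 1  ⇒  (1, -3, 0)
     R1 -= -3·R0  ⇒  (0, -5, -3)
[2] R1 /= -5  ⇒  (0, 1, 3/5)
     R0 -= -3·R1  ⇒  (1, 0, 9/5)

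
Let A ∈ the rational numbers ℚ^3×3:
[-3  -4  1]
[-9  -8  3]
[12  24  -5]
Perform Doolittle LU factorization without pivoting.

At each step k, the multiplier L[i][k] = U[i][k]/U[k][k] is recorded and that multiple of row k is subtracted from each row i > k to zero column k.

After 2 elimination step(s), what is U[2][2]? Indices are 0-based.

k=0: U[0][0]=-3
  eliminate (1,0): mult=3, new row 1: (0, 4, 0); set L[1][0]=3
  eliminate (2,0): mult=-4, new row 2: (0, 8, -1); set L[2][0]=-4
k=1: U[1][1]=4
  eliminate (2,1): mult=2, new row 2: (0, 0, -1); set L[2][1]=2

U[2][2] = -1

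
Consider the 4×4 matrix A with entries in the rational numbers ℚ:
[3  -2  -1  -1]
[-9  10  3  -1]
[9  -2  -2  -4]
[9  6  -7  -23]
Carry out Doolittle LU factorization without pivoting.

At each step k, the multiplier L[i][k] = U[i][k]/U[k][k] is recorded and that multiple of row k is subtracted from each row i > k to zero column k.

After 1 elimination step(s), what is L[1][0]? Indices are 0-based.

Step 1: pivot at (0,0) is 3.
  row1 ← row1 − (-3)·row0  ⇒  L[1][0]=-3, U row1=(0, 4, 0, -4)
  row2 ← row2 − (3)·row0  ⇒  L[2][0]=3, U row2=(0, 4, 1, -1)
  row3 ← row3 − (3)·row0  ⇒  L[3][0]=3, U row3=(0, 12, -4, -20)

L[1][0] = -3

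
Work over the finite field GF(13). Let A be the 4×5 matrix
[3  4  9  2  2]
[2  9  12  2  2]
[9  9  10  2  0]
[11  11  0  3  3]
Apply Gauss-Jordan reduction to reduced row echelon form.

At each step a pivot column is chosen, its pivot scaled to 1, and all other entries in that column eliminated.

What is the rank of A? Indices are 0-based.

step 1: normalize row 0 (÷3) = (1, 10, 3, 5, 5)
  row 1: subtract 2×row0 = (0, 2, 6, 5, 5)
  row 2: subtract 9×row0 = (0, 10, 9, 9, 7)
  row 3: subtract 11×row0 = (0, 5, 6, 0, 0)
step 2: normalize row 1 (÷2) = (0, 1, 3, 9, 9)
  row 0: subtract 10×row1 = (1, 0, 12, 6, 6)
  row 2: subtract 10×row1 = (0, 0, 5, 10, 8)
  row 3: subtract 5×row1 = (0, 0, 4, 7, 7)
step 3: normalize row 2 (÷5) = (0, 0, 1, 2, 12)
  row 0: subtract 12×row2 = (1, 0, 0, 8, 5)
  row 1: subtract 3×row2 = (0, 1, 0, 3, 12)
  row 3: subtract 4×row2 = (0, 0, 0, 12, 11)
step 4: normalize row 3 (÷12) = (0, 0, 0, 1, 2)
  row 0: subtract 8×row3 = (1, 0, 0, 0, 2)
  row 1: subtract 3×row3 = (0, 1, 0, 0, 6)
  row 2: subtract 2×row3 = (0, 0, 1, 0, 8)

rank = 4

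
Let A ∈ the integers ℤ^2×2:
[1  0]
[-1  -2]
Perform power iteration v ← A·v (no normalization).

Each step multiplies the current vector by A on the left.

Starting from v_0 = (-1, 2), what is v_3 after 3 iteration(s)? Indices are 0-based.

v_0 = (-1, 2).
v_1 = A·v_0 = (-1, -3).
v_2 = A·v_1 = (-1, 7).
v_3 = A·v_2 = (-1, -13).

v_3 = (-1, -13)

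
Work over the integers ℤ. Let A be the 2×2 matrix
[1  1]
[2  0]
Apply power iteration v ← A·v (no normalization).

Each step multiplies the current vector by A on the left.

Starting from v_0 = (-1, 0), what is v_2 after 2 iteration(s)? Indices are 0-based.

v_0 = (-1, 0).
v_1 = A·v_0 = (-1, -2).
v_2 = A·v_1 = (-3, -2).

v_2 = (-3, -2)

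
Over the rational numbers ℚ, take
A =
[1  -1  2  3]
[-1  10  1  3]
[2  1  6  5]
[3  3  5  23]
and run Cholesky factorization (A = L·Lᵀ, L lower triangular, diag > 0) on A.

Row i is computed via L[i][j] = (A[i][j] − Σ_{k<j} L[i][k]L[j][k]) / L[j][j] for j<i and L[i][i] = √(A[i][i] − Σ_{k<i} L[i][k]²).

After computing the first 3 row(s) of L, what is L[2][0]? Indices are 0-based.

L[2][0] = 2

Step 1: L[0][0] = √(1) = 1.
  L[1][0] = (-1) / L[0][0] = -1.
Step 2: L[1][1] = √(9) = 3.
  L[2][0] = (2) / L[0][0] = 2.
  L[2][1] = (3) / L[1][1] = 1.
Step 3: L[2][2] = √(1) = 1.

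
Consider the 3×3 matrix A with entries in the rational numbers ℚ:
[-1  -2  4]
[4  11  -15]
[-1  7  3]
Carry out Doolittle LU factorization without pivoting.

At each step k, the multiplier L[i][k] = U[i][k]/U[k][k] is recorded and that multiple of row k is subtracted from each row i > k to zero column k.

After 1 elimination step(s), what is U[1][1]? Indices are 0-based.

U[1][1] = 3

Step 1: pivot at (0,0) is -1.
  row1 ← row1 − (-4)·row0  ⇒  L[1][0]=-4, U row1=(0, 3, 1)
  row2 ← row2 − (1)·row0  ⇒  L[2][0]=1, U row2=(0, 9, -1)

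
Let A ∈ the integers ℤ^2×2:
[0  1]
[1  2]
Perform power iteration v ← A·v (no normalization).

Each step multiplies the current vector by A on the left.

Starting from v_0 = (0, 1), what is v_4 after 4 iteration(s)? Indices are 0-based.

v_0 = (0, 1).
v_1 = A·v_0 = (1, 2).
v_2 = A·v_1 = (2, 5).
v_3 = A·v_2 = (5, 12).
v_4 = A·v_3 = (12, 29).

v_4 = (12, 29)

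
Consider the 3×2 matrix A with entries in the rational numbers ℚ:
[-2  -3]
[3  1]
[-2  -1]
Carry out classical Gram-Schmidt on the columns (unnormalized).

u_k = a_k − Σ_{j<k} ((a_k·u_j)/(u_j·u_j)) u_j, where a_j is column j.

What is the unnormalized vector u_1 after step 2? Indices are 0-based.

u_1 = (-29/17, -16/17, 5/17)

Step 1: u_0 = a_0 = (-2, 3, -2).
Step 2: u_1 = a_1 − (11/17)·u_0 = (-29/17, -16/17, 5/17).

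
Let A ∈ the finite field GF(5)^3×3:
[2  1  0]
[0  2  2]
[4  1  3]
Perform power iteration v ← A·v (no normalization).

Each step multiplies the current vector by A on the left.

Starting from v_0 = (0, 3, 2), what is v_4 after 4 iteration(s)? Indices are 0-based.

v_0 = (0, 3, 2).
v_1 = A·v_0 = (3, 0, 4).
v_2 = A·v_1 = (1, 3, 4).
v_3 = A·v_2 = (0, 4, 4).
v_4 = A·v_3 = (4, 1, 1).

v_4 = (4, 1, 1)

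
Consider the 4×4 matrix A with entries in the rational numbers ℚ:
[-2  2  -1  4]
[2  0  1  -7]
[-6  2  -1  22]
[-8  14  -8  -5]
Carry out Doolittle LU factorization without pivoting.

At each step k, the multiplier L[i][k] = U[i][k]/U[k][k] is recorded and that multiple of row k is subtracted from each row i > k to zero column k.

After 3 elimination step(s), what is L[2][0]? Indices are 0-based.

Step 1: pivot at (0,0) is -2.
  row1 ← row1 − (-1)·row0  ⇒  L[1][0]=-1, U row1=(0, 2, 0, -3)
  row2 ← row2 − (3)·row0  ⇒  L[2][0]=3, U row2=(0, -4, 2, 10)
  row3 ← row3 − (4)·row0  ⇒  L[3][0]=4, U row3=(0, 6, -4, -21)
Step 2: pivot at (1,1) is 2.
  row2 ← row2 − (-2)·row1  ⇒  L[2][1]=-2, U row2=(0, 0, 2, 4)
  row3 ← row3 − (3)·row1  ⇒  L[3][1]=3, U row3=(0, 0, -4, -12)
Step 3: pivot at (2,2) is 2.
  row3 ← row3 − (-2)·row2  ⇒  L[3][2]=-2, U row3=(0, 0, 0, -4)

L[2][0] = 3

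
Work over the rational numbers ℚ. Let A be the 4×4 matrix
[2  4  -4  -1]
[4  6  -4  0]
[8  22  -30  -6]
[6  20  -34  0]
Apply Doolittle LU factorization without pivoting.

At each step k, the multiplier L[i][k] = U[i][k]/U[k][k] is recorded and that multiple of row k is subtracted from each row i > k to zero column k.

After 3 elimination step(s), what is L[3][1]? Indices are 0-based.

[col 0] pivot 2
  R1 -= 2*R0 → (0, -2, 4, 2)  (L[1][0] := 2)
  R2 -= 4*R0 → (0, 6, -14, -2)  (L[2][0] := 4)
  R3 -= 3*R0 → (0, 8, -22, 3)  (L[3][0] := 3)
[col 1] pivot -2
  R2 -= -3*R1 → (0, 0, -2, 4)  (L[2][1] := -3)
  R3 -= -4*R1 → (0, 0, -6, 11)  (L[3][1] := -4)
[col 2] pivot -2
  R3 -= 3*R2 → (0, 0, 0, -1)  (L[3][2] := 3)

L[3][1] = -4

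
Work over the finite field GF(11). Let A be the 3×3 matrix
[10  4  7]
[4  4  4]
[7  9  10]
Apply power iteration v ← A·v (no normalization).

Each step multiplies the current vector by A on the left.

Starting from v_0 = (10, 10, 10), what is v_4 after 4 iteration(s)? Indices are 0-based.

v_0 = (10, 10, 10).
v_1 = A·v_0 = (1, 10, 7).
v_2 = A·v_1 = (0, 6, 2).
v_3 = A·v_2 = (5, 10, 8).
v_4 = A·v_3 = (3, 4, 7).

v_4 = (3, 4, 7)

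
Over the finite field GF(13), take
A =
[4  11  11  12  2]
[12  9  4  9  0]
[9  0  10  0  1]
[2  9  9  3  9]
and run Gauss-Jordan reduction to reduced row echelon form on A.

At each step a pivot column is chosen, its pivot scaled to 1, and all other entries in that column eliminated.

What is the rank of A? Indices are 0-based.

rank = 4

[1] R0 /= 4  ⇒  (1, 6, 6, 3, 7)
     R1 -= 12·R0  ⇒  (0, 2, 10, 12, 7)
     R2 -= 9·R0  ⇒  (0, 11, 8, 12, 3)
     R3 -= 2·R0  ⇒  (0, 10, 10, 10, 8)
[2] R1 /= 2  ⇒  (0, 1, 5, 6, 10)
     R0 -= 6·R1  ⇒  (1, 0, 2, 6, 12)
     R2 -= 11·R1  ⇒  (0, 0, 5, 11, 10)
     R3 -= 10·R1  ⇒  (0, 0, 12, 2, 12)
[3] R2 /= 5  ⇒  (0, 0, 1, 10, 2)
     R0 -= 2·R2  ⇒  (1, 0, 0, 12, 8)
     R1 -= 5·R2  ⇒  (0, 1, 0, 8, 0)
     R3 -= 12·R2  ⇒  (0, 0, 0, 12, 1)
[4] R3 /= 12  ⇒  (0, 0, 0, 1, 12)
     R0 -= 12·R3  ⇒  (1, 0, 0, 0, 7)
     R1 -= 8·R3  ⇒  (0, 1, 0, 0, 8)
     R2 -= 10·R3  ⇒  (0, 0, 1, 0, 12)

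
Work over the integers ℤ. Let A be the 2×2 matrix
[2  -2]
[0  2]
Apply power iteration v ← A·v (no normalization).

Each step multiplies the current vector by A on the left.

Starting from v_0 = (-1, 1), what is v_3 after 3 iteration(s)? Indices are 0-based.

v_3 = (-32, 8)

v_0 = (-1, 1).
v_1 = A·v_0 = (-4, 2).
v_2 = A·v_1 = (-12, 4).
v_3 = A·v_2 = (-32, 8).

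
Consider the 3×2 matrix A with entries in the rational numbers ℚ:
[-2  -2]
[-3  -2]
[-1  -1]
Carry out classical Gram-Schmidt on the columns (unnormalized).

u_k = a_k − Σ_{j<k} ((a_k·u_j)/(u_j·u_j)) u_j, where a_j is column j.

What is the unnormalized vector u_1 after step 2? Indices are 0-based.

Step 1: u_0 = a_0 = (-2, -3, -1).
Step 2: u_1 = a_1 − (11/14)·u_0 = (-3/7, 5/14, -3/14).

u_1 = (-3/7, 5/14, -3/14)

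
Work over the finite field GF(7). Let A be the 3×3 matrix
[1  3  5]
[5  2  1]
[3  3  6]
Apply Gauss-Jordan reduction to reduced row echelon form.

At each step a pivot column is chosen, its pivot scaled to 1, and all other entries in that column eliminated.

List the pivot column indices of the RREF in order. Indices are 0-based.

pivot columns: 0, 1, 2

pivot(0,0)=1: scale R0 → (1, 3, 5)
  clear (1,0): R1 −= (5)R0 → (0, 1, 4)
  clear (2,0): R2 −= (3)R0 → (0, 1, 5)
pivot(1,1)=1: scale R1 → (0, 1, 4)
  clear (0,1): R0 −= (3)R1 → (1, 0, 0)
  clear (2,1): R2 −= (1)R1 → (0, 0, 1)
pivot(2,2)=1: scale R2 → (0, 0, 1)
  clear (1,2): R1 −= (4)R2 → (0, 1, 0)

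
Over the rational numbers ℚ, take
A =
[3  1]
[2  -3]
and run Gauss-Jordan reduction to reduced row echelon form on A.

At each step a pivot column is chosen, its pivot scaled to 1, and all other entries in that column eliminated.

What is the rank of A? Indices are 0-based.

rank = 2

step 1: normalize row 0 (÷3) = (1, 1/3)
  row 1: subtract 2×row0 = (0, -11/3)
step 2: normalize row 1 (÷-11/3) = (0, 1)
  row 0: subtract 1/3×row1 = (1, 0)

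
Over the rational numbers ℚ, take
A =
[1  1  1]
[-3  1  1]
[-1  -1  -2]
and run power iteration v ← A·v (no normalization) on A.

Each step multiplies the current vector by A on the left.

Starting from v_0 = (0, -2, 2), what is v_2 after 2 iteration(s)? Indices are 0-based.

v_0 = (0, -2, 2).
v_1 = A·v_0 = (0, 0, -2).
v_2 = A·v_1 = (-2, -2, 4).

v_2 = (-2, -2, 4)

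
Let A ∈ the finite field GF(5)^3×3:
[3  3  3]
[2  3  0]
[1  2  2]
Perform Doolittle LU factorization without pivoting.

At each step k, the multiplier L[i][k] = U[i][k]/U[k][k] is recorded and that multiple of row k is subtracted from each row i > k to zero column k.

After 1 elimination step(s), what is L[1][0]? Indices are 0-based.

[col 0] pivot 3
  R1 -= 4*R0 → (0, 1, 3)  (L[1][0] := 4)
  R2 -= 2*R0 → (0, 1, 1)  (L[2][0] := 2)

L[1][0] = 4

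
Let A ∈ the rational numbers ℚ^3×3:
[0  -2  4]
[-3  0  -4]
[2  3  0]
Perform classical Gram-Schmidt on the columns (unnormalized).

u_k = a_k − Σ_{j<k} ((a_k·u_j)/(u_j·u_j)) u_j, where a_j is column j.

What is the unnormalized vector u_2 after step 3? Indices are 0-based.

Step 1: u_0 = a_0 = (0, -3, 2).
Step 2: u_1 = a_1 − (6/13)·u_0 = (-2, 18/13, 27/13).
Step 3: u_2 = a_2 − (12/13)·u_0 − (-176/133)·u_1 = (180/133, 80/133, 120/133).

u_2 = (180/133, 80/133, 120/133)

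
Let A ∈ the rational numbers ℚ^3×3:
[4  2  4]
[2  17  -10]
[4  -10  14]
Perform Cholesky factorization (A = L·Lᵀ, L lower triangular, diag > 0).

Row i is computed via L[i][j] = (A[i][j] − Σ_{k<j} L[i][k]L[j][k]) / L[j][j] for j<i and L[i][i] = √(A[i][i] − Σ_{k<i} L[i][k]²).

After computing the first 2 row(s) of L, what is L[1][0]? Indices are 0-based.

L[1][0] = 1

Step 1: L[0][0] = √(4) = 2.
  L[1][0] = (2) / L[0][0] = 1.
Step 2: L[1][1] = √(16) = 4.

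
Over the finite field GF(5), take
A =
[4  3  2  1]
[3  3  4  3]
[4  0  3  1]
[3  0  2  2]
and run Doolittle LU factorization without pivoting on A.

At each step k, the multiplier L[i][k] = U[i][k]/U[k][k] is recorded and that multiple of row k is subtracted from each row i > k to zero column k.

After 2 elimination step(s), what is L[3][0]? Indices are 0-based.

Step 1: pivot at (0,0) is 4.
  row1 ← row1 − (2)·row0  ⇒  L[1][0]=2, U row1=(0, 2, 0, 1)
  row2 ← row2 − (1)·row0  ⇒  L[2][0]=1, U row2=(0, 2, 1, 0)
  row3 ← row3 − (2)·row0  ⇒  L[3][0]=2, U row3=(0, 4, 3, 0)
Step 2: pivot at (1,1) is 2.
  row2 ← row2 − (1)·row1  ⇒  L[2][1]=1, U row2=(0, 0, 1, 4)
  row3 ← row3 − (2)·row1  ⇒  L[3][1]=2, U row3=(0, 0, 3, 3)

L[3][0] = 2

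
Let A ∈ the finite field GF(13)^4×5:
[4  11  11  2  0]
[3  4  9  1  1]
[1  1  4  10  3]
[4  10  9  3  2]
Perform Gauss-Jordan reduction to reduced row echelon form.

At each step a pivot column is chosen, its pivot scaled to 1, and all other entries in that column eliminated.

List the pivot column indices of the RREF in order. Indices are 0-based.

pivot(0,0)=4: scale R0 → (1, 6, 6, 7, 0)
  clear (1,0): R1 −= (3)R0 → (0, 12, 4, 6, 1)
  clear (2,0): R2 −= (1)R0 → (0, 8, 11, 3, 3)
  clear (3,0): R3 −= (4)R0 → (0, 12, 11, 1, 2)
pivot(1,1)=12: scale R1 → (0, 1, 9, 7, 12)
  clear (0,1): R0 −= (6)R1 → (1, 0, 4, 4, 6)
  clear (2,1): R2 −= (8)R1 → (0, 0, 4, 12, 11)
  clear (3,1): R3 −= (12)R1 → (0, 0, 7, 8, 1)
pivot(2,2)=4: scale R2 → (0, 0, 1, 3, 6)
  clear (0,2): R0 −= (4)R2 → (1, 0, 0, 5, 8)
  clear (1,2): R1 −= (9)R2 → (0, 1, 0, 6, 10)
  clear (3,2): R3 −= (7)R2 → (0, 0, 0, 0, 11)
col 3: no nonzero at/below row 3; advance.
pivot(3,4)=11: scale R3 → (0, 0, 0, 0, 1)
  clear (0,4): R0 −= (8)R3 → (1, 0, 0, 5, 0)
  clear (1,4): R1 −= (10)R3 → (0, 1, 0, 6, 0)
  clear (2,4): R2 −= (6)R3 → (0, 0, 1, 3, 0)

pivot columns: 0, 1, 2, 4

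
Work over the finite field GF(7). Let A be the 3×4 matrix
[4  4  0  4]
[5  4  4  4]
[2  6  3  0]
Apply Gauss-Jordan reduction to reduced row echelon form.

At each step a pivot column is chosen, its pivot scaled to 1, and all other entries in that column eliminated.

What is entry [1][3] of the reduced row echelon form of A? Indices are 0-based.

step 1: normalize row 0 (÷4) = (1, 1, 0, 1)
  row 1: subtract 5×row0 = (0, 6, 4, 6)
  row 2: subtract 2×row0 = (0, 4, 3, 5)
step 2: normalize row 1 (÷6) = (0, 1, 3, 1)
  row 0: subtract 1×row1 = (1, 0, 4, 0)
  row 2: subtract 4×row1 = (0, 0, 5, 1)
step 3: normalize row 2 (÷5) = (0, 0, 1, 3)
  row 0: subtract 4×row2 = (1, 0, 0, 2)
  row 1: subtract 3×row2 = (0, 1, 0, 6)

M[1][3] = 6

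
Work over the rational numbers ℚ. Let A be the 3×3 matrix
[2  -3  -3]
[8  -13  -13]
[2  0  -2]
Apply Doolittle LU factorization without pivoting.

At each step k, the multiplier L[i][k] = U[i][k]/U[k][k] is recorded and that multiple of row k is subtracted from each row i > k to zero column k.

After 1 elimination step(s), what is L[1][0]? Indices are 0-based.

[col 0] pivot 2
  R1 -= 4*R0 → (0, -1, -1)  (L[1][0] := 4)
  R2 -= 1*R0 → (0, 3, 1)  (L[2][0] := 1)

L[1][0] = 4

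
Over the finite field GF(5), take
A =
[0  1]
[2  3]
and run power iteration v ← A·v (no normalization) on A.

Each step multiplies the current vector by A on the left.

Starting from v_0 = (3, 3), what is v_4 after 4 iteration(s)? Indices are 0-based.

v_0 = (3, 3).
v_1 = A·v_0 = (3, 0).
v_2 = A·v_1 = (0, 1).
v_3 = A·v_2 = (1, 3).
v_4 = A·v_3 = (3, 1).

v_4 = (3, 1)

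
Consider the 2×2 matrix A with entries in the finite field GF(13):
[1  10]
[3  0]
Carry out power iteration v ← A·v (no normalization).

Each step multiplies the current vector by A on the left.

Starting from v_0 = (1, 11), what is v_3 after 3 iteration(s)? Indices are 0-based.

v_0 = (1, 11).
v_1 = A·v_0 = (7, 3).
v_2 = A·v_1 = (11, 8).
v_3 = A·v_2 = (0, 7).

v_3 = (0, 7)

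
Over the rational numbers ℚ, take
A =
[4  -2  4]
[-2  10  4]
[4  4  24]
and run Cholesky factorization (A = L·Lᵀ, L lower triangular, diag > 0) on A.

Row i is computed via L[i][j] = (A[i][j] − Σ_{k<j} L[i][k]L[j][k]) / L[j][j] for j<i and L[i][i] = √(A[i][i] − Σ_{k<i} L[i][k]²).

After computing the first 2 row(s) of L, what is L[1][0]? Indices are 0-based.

Step 1: L[0][0] = √(4) = 2.
  L[1][0] = (-2) / L[0][0] = -1.
Step 2: L[1][1] = √(9) = 3.

L[1][0] = -1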